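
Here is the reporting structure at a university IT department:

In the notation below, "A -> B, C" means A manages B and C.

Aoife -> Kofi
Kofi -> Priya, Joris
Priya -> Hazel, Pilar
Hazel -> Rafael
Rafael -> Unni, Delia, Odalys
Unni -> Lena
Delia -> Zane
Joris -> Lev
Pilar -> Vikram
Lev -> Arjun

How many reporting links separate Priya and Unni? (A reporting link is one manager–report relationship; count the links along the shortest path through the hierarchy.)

Unni is in Priya's organization: the chain from Unni up to Priya is Unni → Rafael → Hazel → Priya, which is 3 links.

3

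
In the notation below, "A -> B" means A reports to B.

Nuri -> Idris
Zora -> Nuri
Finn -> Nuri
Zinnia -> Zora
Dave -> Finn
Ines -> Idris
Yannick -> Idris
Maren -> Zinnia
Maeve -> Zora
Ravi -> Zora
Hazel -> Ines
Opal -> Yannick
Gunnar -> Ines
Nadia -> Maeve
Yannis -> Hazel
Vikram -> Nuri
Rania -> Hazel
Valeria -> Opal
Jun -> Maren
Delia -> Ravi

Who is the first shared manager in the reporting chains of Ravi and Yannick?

Ravi's chain of managers is Zora, Nuri, Idris. Yannick's chain of managers is Idris. The first manager that appears in both chains is Idris.

Idris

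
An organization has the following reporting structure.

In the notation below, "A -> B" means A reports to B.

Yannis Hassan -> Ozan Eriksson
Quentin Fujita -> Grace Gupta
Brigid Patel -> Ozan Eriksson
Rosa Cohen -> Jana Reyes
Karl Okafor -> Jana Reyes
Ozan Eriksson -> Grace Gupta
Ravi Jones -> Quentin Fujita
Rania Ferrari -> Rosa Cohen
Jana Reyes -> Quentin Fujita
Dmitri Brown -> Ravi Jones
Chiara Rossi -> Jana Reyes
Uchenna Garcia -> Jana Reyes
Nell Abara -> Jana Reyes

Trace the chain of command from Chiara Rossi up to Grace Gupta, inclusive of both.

Chiara Rossi -> Jana Reyes -> Quentin Fujita -> Grace Gupta

Chiara Rossi reports to Jana Reyes. Jana Reyes reports to Quentin Fujita. Quentin Fujita reports to Grace Gupta. Grace Gupta is at the top.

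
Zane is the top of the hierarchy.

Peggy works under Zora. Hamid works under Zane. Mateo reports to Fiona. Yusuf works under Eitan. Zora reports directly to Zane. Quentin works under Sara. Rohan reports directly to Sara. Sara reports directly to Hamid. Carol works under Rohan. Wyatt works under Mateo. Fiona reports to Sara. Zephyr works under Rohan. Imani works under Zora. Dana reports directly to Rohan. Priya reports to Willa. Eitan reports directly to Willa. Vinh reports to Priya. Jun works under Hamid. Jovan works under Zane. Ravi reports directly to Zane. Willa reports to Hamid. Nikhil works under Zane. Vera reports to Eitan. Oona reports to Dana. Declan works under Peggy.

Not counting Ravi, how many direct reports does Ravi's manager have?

Ravi reports to Zane. Zane's other direct reports are Zora, Hamid, Nikhil, Jovan — 4 peers.

4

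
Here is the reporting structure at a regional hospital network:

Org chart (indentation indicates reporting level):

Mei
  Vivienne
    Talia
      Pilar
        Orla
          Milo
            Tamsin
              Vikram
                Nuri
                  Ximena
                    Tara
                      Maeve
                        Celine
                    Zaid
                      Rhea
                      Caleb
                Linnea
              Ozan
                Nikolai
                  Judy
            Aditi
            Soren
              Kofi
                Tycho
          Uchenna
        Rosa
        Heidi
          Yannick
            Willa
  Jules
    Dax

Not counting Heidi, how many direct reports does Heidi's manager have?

Heidi reports to Pilar. Pilar's other direct reports are Orla, Rosa — 2 peers.

2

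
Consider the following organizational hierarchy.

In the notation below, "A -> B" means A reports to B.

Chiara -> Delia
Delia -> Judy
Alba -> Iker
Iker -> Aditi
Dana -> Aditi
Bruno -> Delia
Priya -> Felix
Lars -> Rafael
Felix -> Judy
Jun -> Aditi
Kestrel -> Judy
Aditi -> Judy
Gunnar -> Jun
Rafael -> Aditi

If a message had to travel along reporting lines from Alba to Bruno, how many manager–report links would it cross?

Alba is 3 levels below Judy, and Bruno is 2 levels below Judy (their lowest common manager). The shortest path runs up from Alba to Judy and back down to Bruno: 3 + 2 = 5 links.

5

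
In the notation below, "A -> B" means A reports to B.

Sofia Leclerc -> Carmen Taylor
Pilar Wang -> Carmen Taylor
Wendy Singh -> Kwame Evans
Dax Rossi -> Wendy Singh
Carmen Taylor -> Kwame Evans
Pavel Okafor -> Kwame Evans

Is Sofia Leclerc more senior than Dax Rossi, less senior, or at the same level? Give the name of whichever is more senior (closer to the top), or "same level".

same level

Both Sofia Leclerc and Dax Rossi are 2 levels below Kwame Evans.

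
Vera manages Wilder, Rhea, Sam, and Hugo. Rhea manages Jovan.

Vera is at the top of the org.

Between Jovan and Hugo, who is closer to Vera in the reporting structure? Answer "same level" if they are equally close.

Jovan is 2 levels below Vera; Hugo is 1. Hugo is higher.

Hugo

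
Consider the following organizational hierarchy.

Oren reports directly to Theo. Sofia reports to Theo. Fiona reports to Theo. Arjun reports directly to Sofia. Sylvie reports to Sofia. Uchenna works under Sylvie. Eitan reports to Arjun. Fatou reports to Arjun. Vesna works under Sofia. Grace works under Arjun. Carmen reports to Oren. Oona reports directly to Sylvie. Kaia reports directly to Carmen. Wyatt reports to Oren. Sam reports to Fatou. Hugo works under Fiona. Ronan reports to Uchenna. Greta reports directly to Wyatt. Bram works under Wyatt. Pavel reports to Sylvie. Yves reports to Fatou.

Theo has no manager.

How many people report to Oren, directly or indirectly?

5

Oren directly manages Carmen, Wyatt. Under Carmen: Kaia (1). Under Wyatt: Bram, Greta (2). So Oren's organization is 2 direct reports plus everyone under them: 2 + 3 = 5.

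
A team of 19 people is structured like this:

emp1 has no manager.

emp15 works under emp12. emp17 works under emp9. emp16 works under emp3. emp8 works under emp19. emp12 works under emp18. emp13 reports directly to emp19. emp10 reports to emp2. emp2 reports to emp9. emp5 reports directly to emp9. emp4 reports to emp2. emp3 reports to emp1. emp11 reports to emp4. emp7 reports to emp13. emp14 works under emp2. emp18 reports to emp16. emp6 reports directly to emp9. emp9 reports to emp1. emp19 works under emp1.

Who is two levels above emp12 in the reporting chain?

emp16

emp12 reports to emp18, and emp18 reports to emp16. So emp12's skip-level manager is emp16.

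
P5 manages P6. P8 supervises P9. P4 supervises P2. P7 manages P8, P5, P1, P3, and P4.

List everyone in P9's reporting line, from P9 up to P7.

P9 reports to P8. P8 reports to P7. P7 is at the top.

P9 -> P8 -> P7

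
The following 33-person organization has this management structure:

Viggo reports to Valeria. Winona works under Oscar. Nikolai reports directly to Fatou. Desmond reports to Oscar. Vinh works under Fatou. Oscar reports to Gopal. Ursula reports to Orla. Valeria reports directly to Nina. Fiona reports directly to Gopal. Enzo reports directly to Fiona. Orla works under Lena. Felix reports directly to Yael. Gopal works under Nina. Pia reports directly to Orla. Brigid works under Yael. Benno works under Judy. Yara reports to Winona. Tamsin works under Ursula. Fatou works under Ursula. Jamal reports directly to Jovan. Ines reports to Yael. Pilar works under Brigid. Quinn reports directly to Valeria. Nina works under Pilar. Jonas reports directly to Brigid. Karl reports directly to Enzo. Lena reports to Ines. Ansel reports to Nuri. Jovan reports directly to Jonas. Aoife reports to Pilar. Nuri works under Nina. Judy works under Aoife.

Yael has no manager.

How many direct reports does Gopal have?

2

Gopal directly manages Oscar, Fiona. That is 2 direct reports.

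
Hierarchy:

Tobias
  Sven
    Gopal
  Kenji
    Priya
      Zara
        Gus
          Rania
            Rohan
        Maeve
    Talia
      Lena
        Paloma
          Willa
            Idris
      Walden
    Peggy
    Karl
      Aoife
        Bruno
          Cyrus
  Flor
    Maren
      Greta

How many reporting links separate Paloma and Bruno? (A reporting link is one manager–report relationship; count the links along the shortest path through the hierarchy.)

Paloma is 3 levels below Kenji, and Bruno is 3 levels below Kenji (their lowest common manager). The shortest path runs up from Paloma to Kenji and back down to Bruno: 3 + 3 = 6 links.

6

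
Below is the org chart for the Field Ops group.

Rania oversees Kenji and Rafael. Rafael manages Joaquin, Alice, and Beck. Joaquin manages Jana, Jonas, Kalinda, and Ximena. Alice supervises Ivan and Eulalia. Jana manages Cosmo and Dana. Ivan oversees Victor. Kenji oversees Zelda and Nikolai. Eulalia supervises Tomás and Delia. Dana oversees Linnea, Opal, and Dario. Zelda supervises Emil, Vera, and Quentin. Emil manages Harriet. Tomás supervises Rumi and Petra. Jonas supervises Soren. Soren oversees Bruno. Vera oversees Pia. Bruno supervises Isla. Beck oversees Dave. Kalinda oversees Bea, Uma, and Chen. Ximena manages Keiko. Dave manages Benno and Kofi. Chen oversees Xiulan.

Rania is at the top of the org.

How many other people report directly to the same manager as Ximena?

3

Ximena reports to Joaquin. Joaquin's other direct reports are Jana, Jonas, Kalinda — 3 peers.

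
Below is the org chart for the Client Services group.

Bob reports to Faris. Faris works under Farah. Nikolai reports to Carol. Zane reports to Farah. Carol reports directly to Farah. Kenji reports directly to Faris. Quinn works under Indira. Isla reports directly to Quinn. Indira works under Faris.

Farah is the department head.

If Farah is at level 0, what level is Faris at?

Chain from Faris up to Farah: Faris → Farah. That is 1 step up, so Faris is 1 level below Farah.

1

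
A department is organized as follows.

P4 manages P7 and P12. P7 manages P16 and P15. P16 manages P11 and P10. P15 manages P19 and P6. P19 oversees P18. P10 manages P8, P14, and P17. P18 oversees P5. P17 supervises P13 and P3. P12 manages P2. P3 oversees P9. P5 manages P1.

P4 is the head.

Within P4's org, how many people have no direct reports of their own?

The people in P4's organization with no one reporting to them are P2, P6, P1, P8, P14, P13, P9, P11. That is 8.

8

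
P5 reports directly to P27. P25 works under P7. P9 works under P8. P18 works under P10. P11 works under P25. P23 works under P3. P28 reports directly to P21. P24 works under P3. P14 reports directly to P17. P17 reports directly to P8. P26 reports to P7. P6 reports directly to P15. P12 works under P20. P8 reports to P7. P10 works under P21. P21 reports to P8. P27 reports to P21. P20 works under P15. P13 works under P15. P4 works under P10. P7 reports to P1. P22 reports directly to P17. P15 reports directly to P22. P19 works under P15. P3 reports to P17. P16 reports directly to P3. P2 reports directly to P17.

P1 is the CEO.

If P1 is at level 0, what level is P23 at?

5

Chain from P23 up to P1: P23 → P3 → P17 → P8 → P7 → P1. That is 5 steps up, so P23 is 5 levels below P1.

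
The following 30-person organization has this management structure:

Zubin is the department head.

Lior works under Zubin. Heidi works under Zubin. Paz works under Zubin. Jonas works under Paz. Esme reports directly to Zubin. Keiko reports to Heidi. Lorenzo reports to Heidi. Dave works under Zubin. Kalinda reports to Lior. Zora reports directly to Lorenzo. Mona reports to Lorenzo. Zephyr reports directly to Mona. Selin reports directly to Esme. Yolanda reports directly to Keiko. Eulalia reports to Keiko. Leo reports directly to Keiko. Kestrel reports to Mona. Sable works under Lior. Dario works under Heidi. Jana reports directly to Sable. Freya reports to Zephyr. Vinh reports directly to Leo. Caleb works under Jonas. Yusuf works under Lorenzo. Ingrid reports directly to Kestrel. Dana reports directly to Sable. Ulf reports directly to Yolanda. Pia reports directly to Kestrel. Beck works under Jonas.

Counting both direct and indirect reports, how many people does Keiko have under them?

5

Keiko directly manages Yolanda, Eulalia, Leo. Under Yolanda: Ulf (1). Eulalia has no reports. Under Leo: Vinh (1). So Keiko's organization is 3 direct reports plus everyone under them: 2 + 1 + 2 = 5.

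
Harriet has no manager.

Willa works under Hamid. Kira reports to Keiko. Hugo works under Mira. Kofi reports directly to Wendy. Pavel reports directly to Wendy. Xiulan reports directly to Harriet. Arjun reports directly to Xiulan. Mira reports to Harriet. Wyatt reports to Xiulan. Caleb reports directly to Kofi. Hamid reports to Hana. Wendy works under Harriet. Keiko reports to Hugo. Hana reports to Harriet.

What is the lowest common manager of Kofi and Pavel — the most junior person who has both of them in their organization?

Kofi's chain of managers is Wendy, Harriet. Pavel's chain of managers is Wendy, Harriet. The first manager that appears in both chains is Wendy.

Wendy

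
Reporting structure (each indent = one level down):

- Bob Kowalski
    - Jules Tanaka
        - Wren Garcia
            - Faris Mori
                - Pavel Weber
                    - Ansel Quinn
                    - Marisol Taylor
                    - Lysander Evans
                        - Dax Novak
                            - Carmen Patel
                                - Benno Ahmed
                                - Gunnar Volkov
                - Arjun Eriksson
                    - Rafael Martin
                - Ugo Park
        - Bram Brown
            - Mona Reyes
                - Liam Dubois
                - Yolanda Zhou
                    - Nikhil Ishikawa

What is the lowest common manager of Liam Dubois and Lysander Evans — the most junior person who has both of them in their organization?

Jules Tanaka

Liam Dubois's chain of managers is Mona Reyes, Bram Brown, Jules Tanaka, Bob Kowalski. Lysander Evans's chain of managers is Pavel Weber, Faris Mori, Wren Garcia, Jules Tanaka, Bob Kowalski. The first manager that appears in both chains is Jules Tanaka.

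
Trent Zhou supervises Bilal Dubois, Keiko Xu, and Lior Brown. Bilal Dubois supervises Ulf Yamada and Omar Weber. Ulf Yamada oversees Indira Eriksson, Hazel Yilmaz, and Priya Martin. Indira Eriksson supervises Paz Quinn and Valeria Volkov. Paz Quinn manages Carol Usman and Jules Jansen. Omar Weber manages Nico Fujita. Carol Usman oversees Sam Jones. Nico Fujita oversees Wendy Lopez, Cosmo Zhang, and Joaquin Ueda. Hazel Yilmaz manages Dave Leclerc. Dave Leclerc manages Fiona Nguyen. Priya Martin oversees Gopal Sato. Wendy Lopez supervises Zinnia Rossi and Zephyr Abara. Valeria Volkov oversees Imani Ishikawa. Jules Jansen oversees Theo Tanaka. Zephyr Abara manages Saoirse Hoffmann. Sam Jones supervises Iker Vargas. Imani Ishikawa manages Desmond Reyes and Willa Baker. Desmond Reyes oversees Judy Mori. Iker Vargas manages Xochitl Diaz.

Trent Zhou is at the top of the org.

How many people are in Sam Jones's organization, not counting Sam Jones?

Sam Jones directly manages Iker Vargas. Under Iker Vargas: Xochitl Diaz (1). That's 2 in total.

2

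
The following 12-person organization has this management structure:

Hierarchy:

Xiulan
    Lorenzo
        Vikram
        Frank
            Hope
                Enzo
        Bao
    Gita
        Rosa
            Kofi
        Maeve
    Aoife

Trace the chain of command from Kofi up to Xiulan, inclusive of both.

Kofi -> Rosa -> Gita -> Xiulan

Kofi reports to Rosa. Rosa reports to Gita. Gita reports to Xiulan. Xiulan is at the top.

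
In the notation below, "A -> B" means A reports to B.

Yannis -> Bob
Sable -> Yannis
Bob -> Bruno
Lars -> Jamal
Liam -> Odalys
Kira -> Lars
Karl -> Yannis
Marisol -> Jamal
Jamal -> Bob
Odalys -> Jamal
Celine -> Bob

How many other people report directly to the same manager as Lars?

2

Lars reports to Jamal. Jamal's other direct reports are Odalys, Marisol — 2 peers.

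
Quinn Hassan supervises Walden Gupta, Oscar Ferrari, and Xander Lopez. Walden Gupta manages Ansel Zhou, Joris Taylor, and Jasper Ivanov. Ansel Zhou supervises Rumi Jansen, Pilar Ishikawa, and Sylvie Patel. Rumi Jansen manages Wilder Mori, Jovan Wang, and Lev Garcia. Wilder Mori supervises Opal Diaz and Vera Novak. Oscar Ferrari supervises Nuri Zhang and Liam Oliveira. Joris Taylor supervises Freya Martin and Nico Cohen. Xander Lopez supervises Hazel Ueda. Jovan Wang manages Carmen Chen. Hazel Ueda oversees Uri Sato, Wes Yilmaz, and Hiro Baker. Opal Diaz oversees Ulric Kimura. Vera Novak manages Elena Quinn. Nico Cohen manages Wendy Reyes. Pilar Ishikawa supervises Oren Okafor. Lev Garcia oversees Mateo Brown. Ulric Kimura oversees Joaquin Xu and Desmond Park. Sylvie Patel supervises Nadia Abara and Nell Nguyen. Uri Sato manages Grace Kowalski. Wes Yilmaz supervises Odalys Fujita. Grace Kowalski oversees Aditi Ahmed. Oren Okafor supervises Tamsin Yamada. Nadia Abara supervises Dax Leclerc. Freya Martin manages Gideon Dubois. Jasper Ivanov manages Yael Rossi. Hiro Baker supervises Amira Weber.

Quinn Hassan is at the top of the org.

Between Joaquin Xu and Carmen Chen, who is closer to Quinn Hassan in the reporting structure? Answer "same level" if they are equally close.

Joaquin Xu is 7 levels below Quinn Hassan; Carmen Chen is 5. Carmen Chen is higher.

Carmen Chen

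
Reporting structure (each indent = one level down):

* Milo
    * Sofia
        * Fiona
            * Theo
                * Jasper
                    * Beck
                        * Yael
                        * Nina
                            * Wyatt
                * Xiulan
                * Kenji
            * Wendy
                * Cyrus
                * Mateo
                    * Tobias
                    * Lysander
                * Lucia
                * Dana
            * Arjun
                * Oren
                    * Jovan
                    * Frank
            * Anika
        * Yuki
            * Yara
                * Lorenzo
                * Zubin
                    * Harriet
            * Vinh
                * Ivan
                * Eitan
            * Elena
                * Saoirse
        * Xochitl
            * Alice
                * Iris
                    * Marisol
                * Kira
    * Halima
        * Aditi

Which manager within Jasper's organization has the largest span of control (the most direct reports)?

Direct-report counts within Jasper's organization: Jasper has 1; Beck has 2; Nina has 1. The largest is 2, held by Beck.

Beck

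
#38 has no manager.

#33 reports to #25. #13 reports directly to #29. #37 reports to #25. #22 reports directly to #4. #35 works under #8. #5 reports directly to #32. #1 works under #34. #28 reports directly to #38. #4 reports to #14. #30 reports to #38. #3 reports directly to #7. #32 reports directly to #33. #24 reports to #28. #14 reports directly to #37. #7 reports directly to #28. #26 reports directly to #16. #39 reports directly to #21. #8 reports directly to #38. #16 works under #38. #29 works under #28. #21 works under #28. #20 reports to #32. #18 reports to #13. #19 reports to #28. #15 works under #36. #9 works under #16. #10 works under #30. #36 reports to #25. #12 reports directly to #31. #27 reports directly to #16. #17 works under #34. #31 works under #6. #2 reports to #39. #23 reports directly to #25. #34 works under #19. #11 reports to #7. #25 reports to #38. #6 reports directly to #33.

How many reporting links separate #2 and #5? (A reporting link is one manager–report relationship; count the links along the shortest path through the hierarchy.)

8

#2 is 4 levels below #38, and #5 is 4 levels below #38 (their lowest common manager). The shortest path runs up from #2 to #38 and back down to #5: 4 + 4 = 8 links.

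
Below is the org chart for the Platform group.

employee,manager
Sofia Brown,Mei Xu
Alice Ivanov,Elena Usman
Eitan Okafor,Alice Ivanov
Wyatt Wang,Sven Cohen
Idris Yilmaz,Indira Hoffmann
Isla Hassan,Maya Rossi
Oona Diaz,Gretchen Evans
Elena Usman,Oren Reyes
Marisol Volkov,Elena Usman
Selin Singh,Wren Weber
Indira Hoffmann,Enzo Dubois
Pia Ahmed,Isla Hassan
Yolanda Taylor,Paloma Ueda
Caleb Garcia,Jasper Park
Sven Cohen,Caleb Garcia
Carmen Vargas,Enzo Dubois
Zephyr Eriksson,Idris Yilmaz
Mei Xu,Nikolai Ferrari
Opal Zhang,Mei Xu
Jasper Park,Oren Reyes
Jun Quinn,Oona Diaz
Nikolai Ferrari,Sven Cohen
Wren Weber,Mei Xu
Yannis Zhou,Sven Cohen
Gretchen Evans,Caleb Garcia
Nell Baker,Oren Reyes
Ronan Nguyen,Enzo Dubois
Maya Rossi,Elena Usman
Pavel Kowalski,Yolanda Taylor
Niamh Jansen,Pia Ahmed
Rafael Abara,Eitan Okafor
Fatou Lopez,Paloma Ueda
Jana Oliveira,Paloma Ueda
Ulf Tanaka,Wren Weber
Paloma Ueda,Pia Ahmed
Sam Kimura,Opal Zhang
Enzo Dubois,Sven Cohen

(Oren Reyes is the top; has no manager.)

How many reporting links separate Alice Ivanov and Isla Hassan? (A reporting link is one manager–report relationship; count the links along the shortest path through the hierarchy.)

Alice Ivanov is 1 level below Elena Usman, and Isla Hassan is 2 levels below Elena Usman (their lowest common manager). The shortest path runs up from Alice Ivanov to Elena Usman and back down to Isla Hassan: 1 + 2 = 3 links.

3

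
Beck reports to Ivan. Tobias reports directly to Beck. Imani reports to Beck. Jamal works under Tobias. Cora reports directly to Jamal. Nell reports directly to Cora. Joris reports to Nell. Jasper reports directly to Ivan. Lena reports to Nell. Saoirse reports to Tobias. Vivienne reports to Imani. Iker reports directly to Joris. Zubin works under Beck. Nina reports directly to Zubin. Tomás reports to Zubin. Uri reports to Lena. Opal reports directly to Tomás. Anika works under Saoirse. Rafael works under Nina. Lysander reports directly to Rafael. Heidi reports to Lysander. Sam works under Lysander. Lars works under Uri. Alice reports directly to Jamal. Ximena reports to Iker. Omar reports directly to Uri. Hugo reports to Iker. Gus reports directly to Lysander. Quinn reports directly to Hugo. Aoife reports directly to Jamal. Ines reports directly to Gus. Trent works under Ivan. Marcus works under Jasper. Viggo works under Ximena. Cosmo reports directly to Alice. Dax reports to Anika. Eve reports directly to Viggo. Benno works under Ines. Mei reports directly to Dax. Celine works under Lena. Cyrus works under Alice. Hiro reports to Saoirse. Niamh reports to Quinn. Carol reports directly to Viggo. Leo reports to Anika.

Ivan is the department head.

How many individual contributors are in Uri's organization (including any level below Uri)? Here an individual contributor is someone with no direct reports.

The people in Uri's organization with no one reporting to them are Omar, Lars. That is 2.

2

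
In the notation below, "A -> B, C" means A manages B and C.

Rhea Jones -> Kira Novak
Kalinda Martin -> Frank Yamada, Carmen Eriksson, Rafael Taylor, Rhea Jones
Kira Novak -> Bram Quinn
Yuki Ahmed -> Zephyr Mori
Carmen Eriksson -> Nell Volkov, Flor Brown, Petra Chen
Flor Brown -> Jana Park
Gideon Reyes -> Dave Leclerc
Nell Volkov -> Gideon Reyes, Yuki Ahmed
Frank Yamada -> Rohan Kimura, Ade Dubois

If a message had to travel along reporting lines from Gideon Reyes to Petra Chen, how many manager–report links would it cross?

Gideon Reyes is 2 levels below Carmen Eriksson, and Petra Chen is 1 level below Carmen Eriksson (their lowest common manager). The shortest path runs up from Gideon Reyes to Carmen Eriksson and back down to Petra Chen: 2 + 1 = 3 links.

3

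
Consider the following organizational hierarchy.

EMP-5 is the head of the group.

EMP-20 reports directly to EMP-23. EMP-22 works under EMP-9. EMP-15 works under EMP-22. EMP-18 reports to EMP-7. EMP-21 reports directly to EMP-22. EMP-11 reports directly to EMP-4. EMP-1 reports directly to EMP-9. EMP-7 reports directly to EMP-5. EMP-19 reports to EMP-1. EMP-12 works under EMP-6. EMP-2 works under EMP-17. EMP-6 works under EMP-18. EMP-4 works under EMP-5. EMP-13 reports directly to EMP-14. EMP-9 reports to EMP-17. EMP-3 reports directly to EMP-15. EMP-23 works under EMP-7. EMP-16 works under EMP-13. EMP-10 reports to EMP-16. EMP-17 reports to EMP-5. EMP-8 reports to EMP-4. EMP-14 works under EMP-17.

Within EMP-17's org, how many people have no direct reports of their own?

The people in EMP-17's organization with no one reporting to them are EMP-2, EMP-10, EMP-19, EMP-21, EMP-3. That is 5.

5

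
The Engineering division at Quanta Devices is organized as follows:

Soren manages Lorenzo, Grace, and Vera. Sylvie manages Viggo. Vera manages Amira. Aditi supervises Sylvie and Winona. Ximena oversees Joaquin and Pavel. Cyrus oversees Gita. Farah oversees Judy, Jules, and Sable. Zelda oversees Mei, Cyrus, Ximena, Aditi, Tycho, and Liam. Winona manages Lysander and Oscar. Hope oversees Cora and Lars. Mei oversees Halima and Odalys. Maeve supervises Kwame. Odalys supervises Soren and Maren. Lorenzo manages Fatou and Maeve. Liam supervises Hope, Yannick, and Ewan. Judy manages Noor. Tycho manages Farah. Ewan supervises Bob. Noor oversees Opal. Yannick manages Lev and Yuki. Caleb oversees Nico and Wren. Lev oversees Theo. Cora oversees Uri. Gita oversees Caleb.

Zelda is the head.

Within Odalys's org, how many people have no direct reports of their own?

5

The people in Odalys's organization with no one reporting to them are Maren, Amira, Kwame, Fatou, Grace. That is 5.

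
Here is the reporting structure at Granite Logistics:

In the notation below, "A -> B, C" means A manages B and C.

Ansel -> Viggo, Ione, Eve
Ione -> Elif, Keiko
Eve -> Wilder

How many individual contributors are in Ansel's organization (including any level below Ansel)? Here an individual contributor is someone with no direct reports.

The people in Ansel's organization with no one reporting to them are Wilder, Keiko, Elif, Viggo. That is 4.

4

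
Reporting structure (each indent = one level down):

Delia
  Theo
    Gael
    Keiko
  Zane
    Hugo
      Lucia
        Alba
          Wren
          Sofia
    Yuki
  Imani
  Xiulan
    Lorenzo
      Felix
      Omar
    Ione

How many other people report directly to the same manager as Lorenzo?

1

Lorenzo reports to Xiulan. Xiulan's other direct reports are Ione — 1 peer.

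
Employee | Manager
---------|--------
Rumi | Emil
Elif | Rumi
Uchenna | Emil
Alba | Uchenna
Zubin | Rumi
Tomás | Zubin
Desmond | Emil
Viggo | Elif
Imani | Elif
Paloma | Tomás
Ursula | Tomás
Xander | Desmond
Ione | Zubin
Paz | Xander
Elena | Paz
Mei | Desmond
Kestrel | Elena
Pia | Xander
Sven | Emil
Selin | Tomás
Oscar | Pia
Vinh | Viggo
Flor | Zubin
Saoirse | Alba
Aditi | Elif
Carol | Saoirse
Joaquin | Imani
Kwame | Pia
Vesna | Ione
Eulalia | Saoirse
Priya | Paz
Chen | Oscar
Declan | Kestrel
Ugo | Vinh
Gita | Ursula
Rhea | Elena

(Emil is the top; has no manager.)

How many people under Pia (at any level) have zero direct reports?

The people in Pia's organization with no one reporting to them are Kwame, Chen. That is 2.

2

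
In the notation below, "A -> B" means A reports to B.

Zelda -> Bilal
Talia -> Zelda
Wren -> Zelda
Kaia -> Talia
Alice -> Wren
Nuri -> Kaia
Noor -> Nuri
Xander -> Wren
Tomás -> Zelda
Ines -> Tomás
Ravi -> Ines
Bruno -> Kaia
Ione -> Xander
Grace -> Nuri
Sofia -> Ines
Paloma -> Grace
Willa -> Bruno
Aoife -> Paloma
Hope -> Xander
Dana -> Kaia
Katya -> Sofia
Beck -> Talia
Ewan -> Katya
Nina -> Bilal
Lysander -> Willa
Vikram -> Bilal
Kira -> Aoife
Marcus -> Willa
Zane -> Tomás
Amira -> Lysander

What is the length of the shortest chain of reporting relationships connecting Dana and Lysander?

4

Dana is 1 level below Kaia, and Lysander is 3 levels below Kaia (their lowest common manager). The shortest path runs up from Dana to Kaia and back down to Lysander: 1 + 3 = 4 links.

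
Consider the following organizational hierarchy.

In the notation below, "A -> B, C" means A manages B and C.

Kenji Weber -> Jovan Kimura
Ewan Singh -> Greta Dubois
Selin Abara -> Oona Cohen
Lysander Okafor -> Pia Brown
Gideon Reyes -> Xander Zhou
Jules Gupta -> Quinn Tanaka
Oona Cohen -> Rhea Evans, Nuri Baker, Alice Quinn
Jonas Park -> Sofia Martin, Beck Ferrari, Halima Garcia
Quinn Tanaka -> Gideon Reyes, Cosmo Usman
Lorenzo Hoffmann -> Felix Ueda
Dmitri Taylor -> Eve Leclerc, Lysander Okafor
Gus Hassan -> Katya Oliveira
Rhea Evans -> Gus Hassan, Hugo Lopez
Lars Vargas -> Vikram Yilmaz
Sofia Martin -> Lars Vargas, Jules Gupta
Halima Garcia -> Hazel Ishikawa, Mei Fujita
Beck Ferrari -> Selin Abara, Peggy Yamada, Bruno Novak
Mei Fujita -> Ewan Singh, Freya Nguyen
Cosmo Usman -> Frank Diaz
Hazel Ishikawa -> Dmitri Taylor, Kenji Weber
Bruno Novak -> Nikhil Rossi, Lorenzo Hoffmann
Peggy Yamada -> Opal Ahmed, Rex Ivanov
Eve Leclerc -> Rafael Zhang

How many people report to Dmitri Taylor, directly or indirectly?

4

Dmitri Taylor directly manages Eve Leclerc, Lysander Okafor. Under Eve Leclerc: Rafael Zhang (1). Under Lysander Okafor: Pia Brown (1). So Dmitri Taylor's organization is 2 direct reports plus everyone under them: 2 + 2 = 4.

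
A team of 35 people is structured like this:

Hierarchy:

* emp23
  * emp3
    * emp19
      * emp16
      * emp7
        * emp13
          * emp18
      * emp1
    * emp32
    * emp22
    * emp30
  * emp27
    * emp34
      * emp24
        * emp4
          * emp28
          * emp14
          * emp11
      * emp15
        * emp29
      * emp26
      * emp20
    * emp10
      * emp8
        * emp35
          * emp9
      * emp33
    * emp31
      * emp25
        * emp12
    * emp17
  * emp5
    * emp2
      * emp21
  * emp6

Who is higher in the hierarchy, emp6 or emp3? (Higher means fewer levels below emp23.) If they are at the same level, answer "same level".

Both emp6 and emp3 are 1 level below emp23.

same level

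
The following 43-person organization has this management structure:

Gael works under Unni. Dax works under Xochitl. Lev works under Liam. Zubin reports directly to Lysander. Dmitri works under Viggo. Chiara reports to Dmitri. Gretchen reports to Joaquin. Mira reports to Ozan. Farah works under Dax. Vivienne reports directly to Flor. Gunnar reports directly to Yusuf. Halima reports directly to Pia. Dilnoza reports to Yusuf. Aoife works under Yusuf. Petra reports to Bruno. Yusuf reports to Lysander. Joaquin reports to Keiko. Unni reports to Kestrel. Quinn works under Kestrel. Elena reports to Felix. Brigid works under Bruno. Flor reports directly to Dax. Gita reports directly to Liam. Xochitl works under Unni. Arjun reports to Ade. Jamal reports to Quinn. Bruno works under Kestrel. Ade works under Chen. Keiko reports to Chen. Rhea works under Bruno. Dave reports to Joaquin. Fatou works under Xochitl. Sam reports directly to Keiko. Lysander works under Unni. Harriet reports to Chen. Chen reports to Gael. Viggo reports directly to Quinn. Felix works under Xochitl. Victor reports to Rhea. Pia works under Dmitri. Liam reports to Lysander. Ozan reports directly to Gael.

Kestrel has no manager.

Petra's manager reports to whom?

Petra reports to Bruno, and Bruno reports to Kestrel. So Petra's skip-level manager is Kestrel.

Kestrel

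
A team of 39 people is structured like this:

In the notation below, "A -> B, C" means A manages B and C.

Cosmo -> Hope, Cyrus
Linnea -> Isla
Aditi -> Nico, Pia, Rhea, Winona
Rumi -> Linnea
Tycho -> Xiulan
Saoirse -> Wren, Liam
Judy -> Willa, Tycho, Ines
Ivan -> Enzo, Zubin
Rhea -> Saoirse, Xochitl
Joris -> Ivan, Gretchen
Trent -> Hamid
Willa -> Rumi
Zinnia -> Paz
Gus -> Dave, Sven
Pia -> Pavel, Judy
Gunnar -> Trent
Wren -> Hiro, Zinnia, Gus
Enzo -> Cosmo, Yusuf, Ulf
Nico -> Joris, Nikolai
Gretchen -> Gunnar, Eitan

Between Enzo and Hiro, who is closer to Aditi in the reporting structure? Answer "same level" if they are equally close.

Both Enzo and Hiro are 4 levels below Aditi.

same level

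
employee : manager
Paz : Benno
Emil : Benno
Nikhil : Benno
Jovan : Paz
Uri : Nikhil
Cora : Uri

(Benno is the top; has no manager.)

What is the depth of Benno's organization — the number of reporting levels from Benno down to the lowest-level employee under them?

The longest chain under Benno runs Benno → Nikhil → Uri → Cora, which is 3 levels below Benno.

3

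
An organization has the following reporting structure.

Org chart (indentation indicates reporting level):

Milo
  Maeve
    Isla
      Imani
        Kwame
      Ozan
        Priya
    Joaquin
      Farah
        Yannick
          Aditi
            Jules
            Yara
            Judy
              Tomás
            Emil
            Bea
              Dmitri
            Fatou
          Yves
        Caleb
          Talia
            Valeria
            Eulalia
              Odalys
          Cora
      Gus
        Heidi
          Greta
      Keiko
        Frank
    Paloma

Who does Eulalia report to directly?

Eulalia reports directly to Talia.

Talia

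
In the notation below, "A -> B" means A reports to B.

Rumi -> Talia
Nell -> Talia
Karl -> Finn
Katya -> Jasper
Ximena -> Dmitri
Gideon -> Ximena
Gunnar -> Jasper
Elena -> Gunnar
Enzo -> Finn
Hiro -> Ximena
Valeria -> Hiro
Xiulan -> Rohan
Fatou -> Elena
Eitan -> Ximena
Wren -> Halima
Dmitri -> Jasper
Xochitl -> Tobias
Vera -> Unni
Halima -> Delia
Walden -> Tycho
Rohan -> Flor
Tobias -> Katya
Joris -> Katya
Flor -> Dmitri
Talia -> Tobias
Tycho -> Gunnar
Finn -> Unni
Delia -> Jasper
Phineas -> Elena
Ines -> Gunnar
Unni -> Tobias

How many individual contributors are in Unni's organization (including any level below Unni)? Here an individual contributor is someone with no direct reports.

The people in Unni's organization with no one reporting to them are Vera, Karl, Enzo. That is 3.

3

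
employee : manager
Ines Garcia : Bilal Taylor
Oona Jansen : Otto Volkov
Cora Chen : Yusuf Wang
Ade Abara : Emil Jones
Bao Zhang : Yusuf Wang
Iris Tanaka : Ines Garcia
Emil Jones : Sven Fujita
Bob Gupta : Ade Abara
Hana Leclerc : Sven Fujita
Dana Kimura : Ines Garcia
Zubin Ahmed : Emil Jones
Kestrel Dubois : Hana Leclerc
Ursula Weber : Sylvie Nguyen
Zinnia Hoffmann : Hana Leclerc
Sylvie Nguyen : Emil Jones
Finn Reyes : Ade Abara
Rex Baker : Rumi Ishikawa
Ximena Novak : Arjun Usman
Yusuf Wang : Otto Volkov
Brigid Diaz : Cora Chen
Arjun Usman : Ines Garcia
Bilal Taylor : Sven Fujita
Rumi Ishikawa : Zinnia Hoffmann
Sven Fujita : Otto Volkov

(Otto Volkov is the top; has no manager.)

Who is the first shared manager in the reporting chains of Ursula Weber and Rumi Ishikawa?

Ursula Weber's chain of managers is Sylvie Nguyen, Emil Jones, Sven Fujita, Otto Volkov. Rumi Ishikawa's chain of managers is Zinnia Hoffmann, Hana Leclerc, Sven Fujita, Otto Volkov. The first manager that appears in both chains is Sven Fujita.

Sven Fujita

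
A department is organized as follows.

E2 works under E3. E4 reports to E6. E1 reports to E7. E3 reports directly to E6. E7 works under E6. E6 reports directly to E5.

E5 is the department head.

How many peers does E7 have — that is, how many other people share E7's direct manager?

E7 reports to E6. E6's other direct reports are E4, E3 — 2 peers.

2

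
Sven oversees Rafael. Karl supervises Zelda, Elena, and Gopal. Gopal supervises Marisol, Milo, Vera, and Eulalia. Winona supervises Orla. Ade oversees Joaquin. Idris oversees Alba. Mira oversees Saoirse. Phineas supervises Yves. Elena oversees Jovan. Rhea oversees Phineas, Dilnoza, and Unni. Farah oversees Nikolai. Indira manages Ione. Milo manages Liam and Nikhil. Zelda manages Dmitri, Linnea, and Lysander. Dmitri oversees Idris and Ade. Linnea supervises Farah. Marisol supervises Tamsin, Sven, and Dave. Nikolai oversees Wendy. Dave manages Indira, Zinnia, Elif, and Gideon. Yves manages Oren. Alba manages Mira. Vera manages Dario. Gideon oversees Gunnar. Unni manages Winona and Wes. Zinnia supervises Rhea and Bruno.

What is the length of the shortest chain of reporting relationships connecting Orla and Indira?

6

Orla is 5 levels below Dave, and Indira is 1 level below Dave (their lowest common manager). The shortest path runs up from Orla to Dave and back down to Indira: 5 + 1 = 6 links.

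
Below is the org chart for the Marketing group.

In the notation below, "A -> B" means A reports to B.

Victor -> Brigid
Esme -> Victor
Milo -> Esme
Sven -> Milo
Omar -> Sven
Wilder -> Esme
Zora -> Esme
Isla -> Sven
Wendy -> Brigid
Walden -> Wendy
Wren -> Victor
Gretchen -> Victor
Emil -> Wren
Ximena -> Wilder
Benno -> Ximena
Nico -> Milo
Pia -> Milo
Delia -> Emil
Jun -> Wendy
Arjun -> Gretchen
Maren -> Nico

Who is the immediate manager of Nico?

Nico reports directly to Milo.

Milo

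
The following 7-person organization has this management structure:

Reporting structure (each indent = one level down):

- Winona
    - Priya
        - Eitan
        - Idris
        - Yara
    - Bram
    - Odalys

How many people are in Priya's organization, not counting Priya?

3

Priya directly manages Eitan, Idris, Yara. Eitan has no reports. Idris has no reports. Yara has no reports. So Priya's organization is 3 direct reports plus everyone under them: 1 + 1 + 1 = 3.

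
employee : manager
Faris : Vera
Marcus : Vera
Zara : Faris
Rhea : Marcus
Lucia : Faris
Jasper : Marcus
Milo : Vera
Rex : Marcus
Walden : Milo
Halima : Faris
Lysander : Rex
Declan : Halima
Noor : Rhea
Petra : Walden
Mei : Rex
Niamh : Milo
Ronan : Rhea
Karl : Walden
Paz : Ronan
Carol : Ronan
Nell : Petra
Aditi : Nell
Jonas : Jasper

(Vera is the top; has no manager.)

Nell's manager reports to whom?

Nell reports to Petra, and Petra reports to Walden. So Nell's skip-level manager is Walden.

Walden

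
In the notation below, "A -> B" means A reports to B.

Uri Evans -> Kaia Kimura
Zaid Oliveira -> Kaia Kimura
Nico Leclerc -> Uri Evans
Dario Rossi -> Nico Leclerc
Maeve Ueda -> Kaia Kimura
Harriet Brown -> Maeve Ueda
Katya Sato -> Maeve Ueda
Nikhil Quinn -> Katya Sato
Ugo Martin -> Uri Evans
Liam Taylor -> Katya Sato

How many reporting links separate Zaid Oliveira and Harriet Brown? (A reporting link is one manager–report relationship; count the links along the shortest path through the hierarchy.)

Zaid Oliveira is 1 level below Kaia Kimura, and Harriet Brown is 2 levels below Kaia Kimura (their lowest common manager). The shortest path runs up from Zaid Oliveira to Kaia Kimura and back down to Harriet Brown: 1 + 2 = 3 links.

3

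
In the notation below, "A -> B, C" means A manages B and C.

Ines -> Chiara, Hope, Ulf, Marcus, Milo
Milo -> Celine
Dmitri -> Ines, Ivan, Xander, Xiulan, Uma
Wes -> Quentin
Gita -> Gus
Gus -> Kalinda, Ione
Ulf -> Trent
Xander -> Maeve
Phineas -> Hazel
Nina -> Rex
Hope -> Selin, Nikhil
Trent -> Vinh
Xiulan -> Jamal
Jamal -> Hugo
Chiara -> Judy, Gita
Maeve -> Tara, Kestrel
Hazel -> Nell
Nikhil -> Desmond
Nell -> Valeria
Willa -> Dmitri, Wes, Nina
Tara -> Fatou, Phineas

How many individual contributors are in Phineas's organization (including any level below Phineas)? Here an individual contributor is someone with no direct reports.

The only person in Phineas's organization with no one reporting to them is Valeria. That is 1.

1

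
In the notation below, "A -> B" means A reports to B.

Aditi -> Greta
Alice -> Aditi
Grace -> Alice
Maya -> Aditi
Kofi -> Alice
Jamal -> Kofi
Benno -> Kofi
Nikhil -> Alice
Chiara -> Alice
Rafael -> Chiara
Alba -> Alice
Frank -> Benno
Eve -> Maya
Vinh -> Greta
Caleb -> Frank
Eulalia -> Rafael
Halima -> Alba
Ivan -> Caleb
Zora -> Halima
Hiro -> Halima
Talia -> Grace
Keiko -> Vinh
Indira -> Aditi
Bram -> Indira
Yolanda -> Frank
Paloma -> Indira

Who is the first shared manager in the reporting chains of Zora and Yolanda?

Alice

Zora's chain of managers is Halima, Alba, Alice, Aditi, Greta. Yolanda's chain of managers is Frank, Benno, Kofi, Alice, Aditi, Greta. The first manager that appears in both chains is Alice.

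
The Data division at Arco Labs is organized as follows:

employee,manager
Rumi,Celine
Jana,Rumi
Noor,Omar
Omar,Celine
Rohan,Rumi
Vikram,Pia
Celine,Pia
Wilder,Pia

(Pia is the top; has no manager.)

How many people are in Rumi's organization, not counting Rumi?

Rumi directly manages Jana, Rohan. Jana has no reports. Rohan has no reports. So Rumi's organization is 2 direct reports plus everyone under them: 1 + 1 = 2.

2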